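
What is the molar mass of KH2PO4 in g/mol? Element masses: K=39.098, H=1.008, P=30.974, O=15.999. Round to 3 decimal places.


M = sum(count * atomic_mass) over atoms.
M = 1*39.098 + 2*1.008 + 1*30.974 + 4*15.999
M = 39.098 + 2.016 + 30.974 + 63.996
M = 136.084 g/mol, rounded to 3 dp:

136.084 g/mol


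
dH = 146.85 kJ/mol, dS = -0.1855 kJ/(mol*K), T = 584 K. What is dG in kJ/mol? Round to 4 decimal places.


Gibbs: dG = dH - T*dS (consistent units, dS already in kJ/(mol*K)).
T*dS = 584 * -0.1855 = -108.332
dG = 146.85 - (-108.332)
dG = 255.182 kJ/mol, rounded to 4 dp:

255.1820 kJ/mol


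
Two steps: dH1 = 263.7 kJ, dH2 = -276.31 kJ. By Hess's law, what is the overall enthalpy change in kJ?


Hess's law: enthalpy is a state function, so add the step enthalpies.
dH_total = dH1 + dH2 = 263.7 + (-276.31)
dH_total = -12.61 kJ:

-12.61 kJ


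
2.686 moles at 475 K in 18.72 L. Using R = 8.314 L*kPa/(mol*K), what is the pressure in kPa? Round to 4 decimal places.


PV = nRT, solve for P = nRT / V.
nRT = 2.686 * 8.314 * 475 = 10607.4169
P = 10607.4169 / 18.72
P = 566.63551816 kPa, rounded to 4 dp:

566.6355 kPa


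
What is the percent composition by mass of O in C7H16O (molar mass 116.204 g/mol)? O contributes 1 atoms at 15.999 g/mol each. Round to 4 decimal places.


pct = 100 * (n_elem * M_elem) / M_total
mass_contribution = 1 * 15.999 = 15.999 g/mol
pct = 100 * 15.999 / 116.204
pct = 13.76802864 %, rounded to 4 dp:

13.7680 %


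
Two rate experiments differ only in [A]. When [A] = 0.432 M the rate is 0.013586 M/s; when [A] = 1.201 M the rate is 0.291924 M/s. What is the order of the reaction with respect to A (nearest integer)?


Rate is proportional to [A]^n, so rate2/rate1 = ([A]2/[A]1)^n. Take logs to solve for n.
rate2/rate1 = 0.291924 / 0.013586 = 21.4871
[A]2/[A]1 = 1.201 / 0.432 = 2.7801
n = ln(21.4871) / ln(2.7801) = 3.0
Nearest integer order:

3


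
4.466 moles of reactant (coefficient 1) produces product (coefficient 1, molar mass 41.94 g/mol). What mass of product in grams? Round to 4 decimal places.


Use the coefficient ratio to convert reactant moles to product moles, then multiply by the product's molar mass.
moles_P = moles_R * (coeff_P / coeff_R) = 4.466 * (1/1) = 4.466
mass_P = moles_P * M_P = 4.466 * 41.94
mass_P = 187.30404 g, rounded to 4 dp:

187.3040 g


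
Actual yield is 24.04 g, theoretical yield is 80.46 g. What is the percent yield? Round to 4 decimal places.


% yield = 100 * actual / theoretical
% yield = 100 * 24.04 / 80.46
% yield = 29.87820035 %, rounded to 4 dp:

29.8782 %


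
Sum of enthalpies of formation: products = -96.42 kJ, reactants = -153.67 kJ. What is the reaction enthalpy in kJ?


dH_rxn = sum(dH_f products) - sum(dH_f reactants)
dH_rxn = -96.42 - (-153.67)
dH_rxn = 57.25 kJ:

57.25 kJ


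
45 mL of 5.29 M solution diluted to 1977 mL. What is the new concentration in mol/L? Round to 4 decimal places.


Dilution: M1*V1 = M2*V2, solve for M2.
M2 = M1*V1 / V2
M2 = 5.29 * 45 / 1977
M2 = 238.05 / 1977
M2 = 0.12040971 mol/L, rounded to 4 dp:

0.1204 mol/L


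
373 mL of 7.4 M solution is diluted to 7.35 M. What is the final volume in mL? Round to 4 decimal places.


Dilution: M1*V1 = M2*V2, solve for V2.
V2 = M1*V1 / M2
V2 = 7.4 * 373 / 7.35
V2 = 2760.2 / 7.35
V2 = 375.53741497 mL, rounded to 4 dp:

375.5374 mL


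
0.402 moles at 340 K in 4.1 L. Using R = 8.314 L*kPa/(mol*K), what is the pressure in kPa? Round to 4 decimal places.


PV = nRT, solve for P = nRT / V.
nRT = 0.402 * 8.314 * 340 = 1136.3575
P = 1136.3575 / 4.1
P = 277.16036585 kPa, rounded to 4 dp:

277.1604 kPa


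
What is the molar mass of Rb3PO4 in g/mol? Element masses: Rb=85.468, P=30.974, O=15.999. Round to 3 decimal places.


M = sum(count * atomic_mass) over atoms.
M = 3*85.468 + 1*30.974 + 4*15.999
M = 256.404 + 30.974 + 63.996
M = 351.374 g/mol, rounded to 3 dp:

351.374 g/mol


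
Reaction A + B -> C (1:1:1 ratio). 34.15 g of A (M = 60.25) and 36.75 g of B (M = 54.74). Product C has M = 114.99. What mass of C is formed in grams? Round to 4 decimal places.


Find moles of each reactant; the smaller value is the limiting reagent in a 1:1:1 reaction, so moles_C equals moles of the limiter.
n_A = mass_A / M_A = 34.15 / 60.25 = 0.566805 mol
n_B = mass_B / M_B = 36.75 / 54.74 = 0.671355 mol
Limiting reagent: A (smaller), n_limiting = 0.566805 mol
mass_C = n_limiting * M_C = 0.566805 * 114.99
mass_C = 65.17690695 g, rounded to 4 dp:

65.1769 g


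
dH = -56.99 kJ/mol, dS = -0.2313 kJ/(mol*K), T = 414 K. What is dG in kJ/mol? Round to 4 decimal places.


Gibbs: dG = dH - T*dS (consistent units, dS already in kJ/(mol*K)).
T*dS = 414 * -0.2313 = -95.7582
dG = -56.99 - (-95.7582)
dG = 38.7682 kJ/mol, rounded to 4 dp:

38.7682 kJ/mol


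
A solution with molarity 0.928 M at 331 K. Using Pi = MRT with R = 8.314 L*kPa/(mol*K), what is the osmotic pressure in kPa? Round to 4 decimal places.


Osmotic pressure (van't Hoff): Pi = M*R*T.
RT = 8.314 * 331 = 2751.934
Pi = 0.928 * 2751.934
Pi = 2553.794752 kPa, rounded to 4 dp:

2553.7948 kPa


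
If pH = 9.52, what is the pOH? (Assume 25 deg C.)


At 25 deg C, pH + pOH = 14.
pOH = 14 - pH = 14 - 9.52
pOH = 4.48:

4.48


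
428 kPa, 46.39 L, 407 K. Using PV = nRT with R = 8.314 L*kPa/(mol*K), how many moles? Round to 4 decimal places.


PV = nRT, solve for n = PV / (RT).
PV = 428 * 46.39 = 19854.92
RT = 8.314 * 407 = 3383.798
n = 19854.92 / 3383.798
n = 5.8676434 mol, rounded to 4 dp:

5.8676 mol


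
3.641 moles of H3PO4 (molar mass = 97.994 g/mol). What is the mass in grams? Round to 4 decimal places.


mass = n * M
mass = 3.641 * 97.994
mass = 356.796154 g, rounded to 4 dp:

356.7962 g


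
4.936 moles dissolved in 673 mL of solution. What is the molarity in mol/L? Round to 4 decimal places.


Convert volume to liters: V_L = V_mL / 1000.
V_L = 673 / 1000 = 0.673 L
M = n / V_L = 4.936 / 0.673
M = 7.33432392 mol/L, rounded to 4 dp:

7.3343 mol/L


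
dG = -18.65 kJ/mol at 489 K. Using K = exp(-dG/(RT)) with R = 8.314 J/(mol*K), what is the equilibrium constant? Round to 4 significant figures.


dG is in kJ/mol; multiply by 1000 to match R in J/(mol*K).
RT = 8.314 * 489 = 4065.546 J/mol
exponent = -dG*1000 / (RT) = -(-18.65*1000) / 4065.546 = 4.58732972
K = exp(4.58732972)
K = 98.231773, rounded to 4 significant figures:

98.23


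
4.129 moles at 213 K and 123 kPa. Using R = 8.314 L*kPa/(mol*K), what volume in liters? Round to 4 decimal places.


PV = nRT, solve for V = nRT / P.
nRT = 4.129 * 8.314 * 213 = 7311.9718
V = 7311.9718 / 123
V = 59.4469252 L, rounded to 4 dp:

59.4469 L


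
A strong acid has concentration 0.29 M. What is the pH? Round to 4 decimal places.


A strong acid dissociates completely, so [H+] equals the given concentration.
pH = -log10([H+]) = -log10(0.29)
pH = 0.537602, rounded to 4 dp:

0.5376


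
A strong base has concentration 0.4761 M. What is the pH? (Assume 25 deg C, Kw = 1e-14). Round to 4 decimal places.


A strong base dissociates completely, so [OH-] equals the given concentration.
pOH = -log10([OH-]) = -log10(0.4761) = 0.322302
pH = 14 - pOH = 14 - 0.322302
pH = 13.677698, rounded to 4 dp:

13.6777


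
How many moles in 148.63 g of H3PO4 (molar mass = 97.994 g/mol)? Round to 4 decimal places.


n = mass / M
n = 148.63 / 97.994
n = 1.51672551 mol, rounded to 4 dp:

1.5167 mol


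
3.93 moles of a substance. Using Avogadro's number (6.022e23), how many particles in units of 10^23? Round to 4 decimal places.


N = n * NA, then divide by 1e23 for the requested units.
N / 1e23 = n * 6.022
N / 1e23 = 3.93 * 6.022
N / 1e23 = 23.66646, rounded to 4 dp:

23.6665


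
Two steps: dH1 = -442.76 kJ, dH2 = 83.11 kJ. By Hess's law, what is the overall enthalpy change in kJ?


Hess's law: enthalpy is a state function, so add the step enthalpies.
dH_total = dH1 + dH2 = -442.76 + (83.11)
dH_total = -359.65 kJ:

-359.65 kJ


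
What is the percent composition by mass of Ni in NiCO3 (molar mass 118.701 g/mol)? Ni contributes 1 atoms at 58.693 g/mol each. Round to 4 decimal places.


pct = 100 * (n_elem * M_elem) / M_total
mass_contribution = 1 * 58.693 = 58.693 g/mol
pct = 100 * 58.693 / 118.701
pct = 49.44608723 %, rounded to 4 dp:

49.4461 %


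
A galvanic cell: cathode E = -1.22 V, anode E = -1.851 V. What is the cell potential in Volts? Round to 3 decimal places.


Standard cell potential: E_cell = E_cathode - E_anode.
E_cell = -1.22 - (-1.851)
E_cell = 0.631 V, rounded to 3 dp:

0.631 V


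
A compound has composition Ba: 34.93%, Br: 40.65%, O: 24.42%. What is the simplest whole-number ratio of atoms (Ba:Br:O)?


Assume 100 g of compound, divide each mass% by atomic mass to get moles, then normalize by the smallest to get a raw atom ratio.
Moles per 100 g: Ba: 34.93/137.327 = 0.2544, Br: 40.65/79.904 = 0.5087, O: 24.42/15.999 = 1.5263
Raw ratio (divide by min = 0.2544): Ba: 1.0, Br: 2.0, O: 6.001
Multiply by 1 to clear fractions: Ba: 1.0 ~= 1, Br: 2.0 ~= 2, O: 6.001 ~= 6
Reduce by GCD to get the simplest whole-number ratio:

1:2:6


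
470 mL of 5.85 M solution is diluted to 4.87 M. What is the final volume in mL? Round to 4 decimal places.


Dilution: M1*V1 = M2*V2, solve for V2.
V2 = M1*V1 / M2
V2 = 5.85 * 470 / 4.87
V2 = 2749.5 / 4.87
V2 = 564.57905544 mL, rounded to 4 dp:

564.5791 mL


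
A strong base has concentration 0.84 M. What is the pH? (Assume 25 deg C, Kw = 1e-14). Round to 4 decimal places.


A strong base dissociates completely, so [OH-] equals the given concentration.
pOH = -log10([OH-]) = -log10(0.84) = 0.075721
pH = 14 - pOH = 14 - 0.075721
pH = 13.924279, rounded to 4 dp:

13.9243


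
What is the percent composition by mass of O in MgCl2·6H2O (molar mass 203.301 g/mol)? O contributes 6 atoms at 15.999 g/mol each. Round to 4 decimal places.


pct = 100 * (n_elem * M_elem) / M_total
mass_contribution = 6 * 15.999 = 95.994 g/mol
pct = 100 * 95.994 / 203.301
pct = 47.21767232 %, rounded to 4 dp:

47.2177 %


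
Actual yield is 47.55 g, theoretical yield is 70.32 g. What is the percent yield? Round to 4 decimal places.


% yield = 100 * actual / theoretical
% yield = 100 * 47.55 / 70.32
% yield = 67.61945392 %, rounded to 4 dp:

67.6195 %


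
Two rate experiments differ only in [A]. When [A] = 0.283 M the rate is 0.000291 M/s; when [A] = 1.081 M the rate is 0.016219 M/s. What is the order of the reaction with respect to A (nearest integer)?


Rate is proportional to [A]^n, so rate2/rate1 = ([A]2/[A]1)^n. Take logs to solve for n.
rate2/rate1 = 0.016219 / 0.000291 = 55.7354
[A]2/[A]1 = 1.081 / 0.283 = 3.8198
n = ln(55.7354) / ln(3.8198) = 3.0
Nearest integer order:

3


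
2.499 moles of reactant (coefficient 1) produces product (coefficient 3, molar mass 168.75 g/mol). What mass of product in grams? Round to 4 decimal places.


Use the coefficient ratio to convert reactant moles to product moles, then multiply by the product's molar mass.
moles_P = moles_R * (coeff_P / coeff_R) = 2.499 * (3/1) = 7.497
mass_P = moles_P * M_P = 7.497 * 168.75
mass_P = 1265.11875 g, rounded to 4 dp:

1265.1188 g


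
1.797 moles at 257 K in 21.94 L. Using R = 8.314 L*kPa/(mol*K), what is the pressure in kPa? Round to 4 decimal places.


PV = nRT, solve for P = nRT / V.
nRT = 1.797 * 8.314 * 257 = 3839.6463
P = 3839.6463 / 21.94
P = 175.00666819 kPa, rounded to 4 dp:

175.0067 kPa


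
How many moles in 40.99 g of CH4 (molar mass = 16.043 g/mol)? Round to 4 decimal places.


n = mass / M
n = 40.99 / 16.043
n = 2.55500841 mol, rounded to 4 dp:

2.5550 mol


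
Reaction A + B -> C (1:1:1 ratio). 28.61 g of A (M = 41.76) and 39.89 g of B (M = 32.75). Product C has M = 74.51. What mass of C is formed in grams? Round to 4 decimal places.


Find moles of each reactant; the smaller value is the limiting reagent in a 1:1:1 reaction, so moles_C equals moles of the limiter.
n_A = mass_A / M_A = 28.61 / 41.76 = 0.685105 mol
n_B = mass_B / M_B = 39.89 / 32.75 = 1.218015 mol
Limiting reagent: A (smaller), n_limiting = 0.685105 mol
mass_C = n_limiting * M_C = 0.685105 * 74.51
mass_C = 51.04717355 g, rounded to 4 dp:

51.0472 g


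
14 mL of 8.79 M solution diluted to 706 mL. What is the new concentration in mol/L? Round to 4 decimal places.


Dilution: M1*V1 = M2*V2, solve for M2.
M2 = M1*V1 / V2
M2 = 8.79 * 14 / 706
M2 = 123.06 / 706
M2 = 0.17430595 mol/L, rounded to 4 dp:

0.1743 mol/L


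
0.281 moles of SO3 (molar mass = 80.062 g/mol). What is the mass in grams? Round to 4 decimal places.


mass = n * M
mass = 0.281 * 80.062
mass = 22.497422 g, rounded to 4 dp:

22.4974 g


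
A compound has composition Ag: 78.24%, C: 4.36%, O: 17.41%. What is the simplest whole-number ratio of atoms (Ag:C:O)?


Assume 100 g of compound, divide each mass% by atomic mass to get moles, then normalize by the smallest to get a raw atom ratio.
Moles per 100 g: Ag: 78.24/107.868 = 0.7253, C: 4.36/12.011 = 0.363, O: 17.41/15.999 = 1.0882
Raw ratio (divide by min = 0.363): Ag: 1.998, C: 1.0, O: 2.998
Multiply by 1 to clear fractions: Ag: 1.998 ~= 2, C: 1.0 ~= 1, O: 2.998 ~= 3
Reduce by GCD to get the simplest whole-number ratio:

2:1:3


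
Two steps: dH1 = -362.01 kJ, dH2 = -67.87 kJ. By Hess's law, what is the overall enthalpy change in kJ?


Hess's law: enthalpy is a state function, so add the step enthalpies.
dH_total = dH1 + dH2 = -362.01 + (-67.87)
dH_total = -429.88 kJ:

-429.88 kJ


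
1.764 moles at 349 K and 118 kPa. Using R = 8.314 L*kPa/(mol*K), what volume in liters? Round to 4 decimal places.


PV = nRT, solve for V = nRT / P.
nRT = 1.764 * 8.314 * 349 = 5118.3977
V = 5118.3977 / 118
V = 43.37625169 L, rounded to 4 dp:

43.3763 L


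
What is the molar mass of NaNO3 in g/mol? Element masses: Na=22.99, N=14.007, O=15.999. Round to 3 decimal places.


M = sum(count * atomic_mass) over atoms.
M = 1*22.99 + 1*14.007 + 3*15.999
M = 22.99 + 14.007 + 47.997
M = 84.994 g/mol, rounded to 3 dp:

84.994 g/mol


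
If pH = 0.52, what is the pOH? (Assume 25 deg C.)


At 25 deg C, pH + pOH = 14.
pOH = 14 - pH = 14 - 0.52
pOH = 13.48:

13.48


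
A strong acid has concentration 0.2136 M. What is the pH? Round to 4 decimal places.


A strong acid dissociates completely, so [H+] equals the given concentration.
pH = -log10([H+]) = -log10(0.2136)
pH = 0.67039875, rounded to 4 dp:

0.6704


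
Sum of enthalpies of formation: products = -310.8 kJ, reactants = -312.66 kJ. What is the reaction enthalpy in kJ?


dH_rxn = sum(dH_f products) - sum(dH_f reactants)
dH_rxn = -310.8 - (-312.66)
dH_rxn = 1.86 kJ:

1.86 kJ


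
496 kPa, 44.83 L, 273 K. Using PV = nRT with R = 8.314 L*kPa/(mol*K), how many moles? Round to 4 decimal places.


PV = nRT, solve for n = PV / (RT).
PV = 496 * 44.83 = 22235.68
RT = 8.314 * 273 = 2269.722
n = 22235.68 / 2269.722
n = 9.79665351 mol, rounded to 4 dp:

9.7967 mol


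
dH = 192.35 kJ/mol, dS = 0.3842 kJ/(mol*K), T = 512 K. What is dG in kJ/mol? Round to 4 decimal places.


Gibbs: dG = dH - T*dS (consistent units, dS already in kJ/(mol*K)).
T*dS = 512 * 0.3842 = 196.7104
dG = 192.35 - (196.7104)
dG = -4.3604 kJ/mol, rounded to 4 dp:

-4.3604 kJ/mol


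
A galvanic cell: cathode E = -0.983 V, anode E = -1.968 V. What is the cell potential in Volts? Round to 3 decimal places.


Standard cell potential: E_cell = E_cathode - E_anode.
E_cell = -0.983 - (-1.968)
E_cell = 0.985 V, rounded to 3 dp:

0.985 V


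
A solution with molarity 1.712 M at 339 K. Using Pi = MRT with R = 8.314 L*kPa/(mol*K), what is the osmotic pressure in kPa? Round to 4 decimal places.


Osmotic pressure (van't Hoff): Pi = M*R*T.
RT = 8.314 * 339 = 2818.446
Pi = 1.712 * 2818.446
Pi = 4825.179552 kPa, rounded to 4 dp:

4825.1796 kPa


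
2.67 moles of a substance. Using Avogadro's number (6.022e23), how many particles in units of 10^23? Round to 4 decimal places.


N = n * NA, then divide by 1e23 for the requested units.
N / 1e23 = n * 6.022
N / 1e23 = 2.67 * 6.022
N / 1e23 = 16.07874, rounded to 4 dp:

16.0787


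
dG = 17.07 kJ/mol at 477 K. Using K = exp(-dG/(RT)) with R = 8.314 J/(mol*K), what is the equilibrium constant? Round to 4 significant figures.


dG is in kJ/mol; multiply by 1000 to match R in J/(mol*K).
RT = 8.314 * 477 = 3965.778 J/mol
exponent = -dG*1000 / (RT) = -(17.07*1000) / 3965.778 = -4.30432566
K = exp(-4.30432566)
K = 0.013509993, rounded to 4 significant figures:

0.01351


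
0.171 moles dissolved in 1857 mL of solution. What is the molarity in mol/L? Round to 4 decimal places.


Convert volume to liters: V_L = V_mL / 1000.
V_L = 1857 / 1000 = 1.857 L
M = n / V_L = 0.171 / 1.857
M = 0.09208401 mol/L, rounded to 4 dp:

0.0921 mol/L


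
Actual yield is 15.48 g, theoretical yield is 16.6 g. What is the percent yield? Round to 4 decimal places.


% yield = 100 * actual / theoretical
% yield = 100 * 15.48 / 16.6
% yield = 93.25301205 %, rounded to 4 dp:

93.2530 %


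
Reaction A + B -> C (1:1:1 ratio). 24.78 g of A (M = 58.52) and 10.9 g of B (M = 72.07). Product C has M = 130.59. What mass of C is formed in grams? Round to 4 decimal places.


Find moles of each reactant; the smaller value is the limiting reagent in a 1:1:1 reaction, so moles_C equals moles of the limiter.
n_A = mass_A / M_A = 24.78 / 58.52 = 0.423445 mol
n_B = mass_B / M_B = 10.9 / 72.07 = 0.151242 mol
Limiting reagent: B (smaller), n_limiting = 0.151242 mol
mass_C = n_limiting * M_C = 0.151242 * 130.59
mass_C = 19.75069278 g, rounded to 4 dp:

19.7507 g


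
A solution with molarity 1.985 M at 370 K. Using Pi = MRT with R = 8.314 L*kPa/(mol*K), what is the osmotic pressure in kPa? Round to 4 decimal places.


Osmotic pressure (van't Hoff): Pi = M*R*T.
RT = 8.314 * 370 = 3076.18
Pi = 1.985 * 3076.18
Pi = 6106.2173 kPa, rounded to 4 dp:

6106.2173 kPa


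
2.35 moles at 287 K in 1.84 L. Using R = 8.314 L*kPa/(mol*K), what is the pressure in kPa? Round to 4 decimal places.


PV = nRT, solve for P = nRT / V.
nRT = 2.35 * 8.314 * 287 = 5607.3773
P = 5607.3773 / 1.84
P = 3047.48766304 kPa, rounded to 4 dp:

3047.4877 kPa


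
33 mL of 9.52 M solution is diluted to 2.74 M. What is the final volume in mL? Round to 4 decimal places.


Dilution: M1*V1 = M2*V2, solve for V2.
V2 = M1*V1 / M2
V2 = 9.52 * 33 / 2.74
V2 = 314.16 / 2.74
V2 = 114.65693431 mL, rounded to 4 dp:

114.6569 mL


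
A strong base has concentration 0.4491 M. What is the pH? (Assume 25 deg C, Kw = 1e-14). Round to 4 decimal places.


A strong base dissociates completely, so [OH-] equals the given concentration.
pOH = -log10([OH-]) = -log10(0.4491) = 0.347657
pH = 14 - pOH = 14 - 0.347657
pH = 13.652343, rounded to 4 dp:

13.6523


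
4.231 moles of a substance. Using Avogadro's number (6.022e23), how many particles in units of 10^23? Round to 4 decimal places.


N = n * NA, then divide by 1e23 for the requested units.
N / 1e23 = n * 6.022
N / 1e23 = 4.231 * 6.022
N / 1e23 = 25.479082, rounded to 4 dp:

25.4791


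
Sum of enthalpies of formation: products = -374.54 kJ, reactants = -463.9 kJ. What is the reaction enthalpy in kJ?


dH_rxn = sum(dH_f products) - sum(dH_f reactants)
dH_rxn = -374.54 - (-463.9)
dH_rxn = 89.36 kJ:

89.36 kJ


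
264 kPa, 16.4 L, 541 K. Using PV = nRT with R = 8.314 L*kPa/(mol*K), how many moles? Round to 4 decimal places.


PV = nRT, solve for n = PV / (RT).
PV = 264 * 16.4 = 4329.6
RT = 8.314 * 541 = 4497.874
n = 4329.6 / 4497.874
n = 0.9625881 mol, rounded to 4 dp:

0.9626 mol


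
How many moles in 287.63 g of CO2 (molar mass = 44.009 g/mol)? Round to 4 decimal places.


n = mass / M
n = 287.63 / 44.009
n = 6.53570861 mol, rounded to 4 dp:

6.5357 mol


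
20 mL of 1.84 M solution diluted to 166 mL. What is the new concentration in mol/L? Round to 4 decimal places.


Dilution: M1*V1 = M2*V2, solve for M2.
M2 = M1*V1 / V2
M2 = 1.84 * 20 / 166
M2 = 36.8 / 166
M2 = 0.22168675 mol/L, rounded to 4 dp:

0.2217 mol/L


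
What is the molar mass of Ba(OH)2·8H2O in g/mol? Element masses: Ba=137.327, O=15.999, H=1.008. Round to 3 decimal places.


M = sum(count * atomic_mass) over atoms.
M = 1*137.327 + 10*15.999 + 18*1.008
M = 137.327 + 159.99 + 18.144
M = 315.461 g/mol, rounded to 3 dp:

315.461 g/mol


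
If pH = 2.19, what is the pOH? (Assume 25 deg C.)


At 25 deg C, pH + pOH = 14.
pOH = 14 - pH = 14 - 2.19
pOH = 11.81:

11.81


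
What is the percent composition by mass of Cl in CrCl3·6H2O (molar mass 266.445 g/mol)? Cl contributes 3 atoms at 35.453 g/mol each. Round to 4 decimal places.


pct = 100 * (n_elem * M_elem) / M_total
mass_contribution = 3 * 35.453 = 106.359 g/mol
pct = 100 * 106.359 / 266.445
pct = 39.91780668 %, rounded to 4 dp:

39.9178 %


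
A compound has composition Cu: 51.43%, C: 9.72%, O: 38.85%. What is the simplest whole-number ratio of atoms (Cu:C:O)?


Assume 100 g of compound, divide each mass% by atomic mass to get moles, then normalize by the smallest to get a raw atom ratio.
Moles per 100 g: Cu: 51.43/63.546 = 0.8093, C: 9.72/12.011 = 0.8093, O: 38.85/15.999 = 2.4283
Raw ratio (divide by min = 0.8093): Cu: 1.0, C: 1.0, O: 3.001
Multiply by 1 to clear fractions: Cu: 1.0 ~= 1, C: 1.0 ~= 1, O: 3.001 ~= 3
Reduce by GCD to get the simplest whole-number ratio:

1:1:3


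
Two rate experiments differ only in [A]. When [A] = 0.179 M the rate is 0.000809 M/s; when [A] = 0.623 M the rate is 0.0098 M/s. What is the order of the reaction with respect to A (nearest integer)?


Rate is proportional to [A]^n, so rate2/rate1 = ([A]2/[A]1)^n. Take logs to solve for n.
rate2/rate1 = 0.0098 / 0.000809 = 12.1137
[A]2/[A]1 = 0.623 / 0.179 = 3.4804
n = ln(12.1137) / ln(3.4804) = 2.0
Nearest integer order:

2


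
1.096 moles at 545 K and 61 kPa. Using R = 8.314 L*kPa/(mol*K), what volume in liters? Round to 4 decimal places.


PV = nRT, solve for V = nRT / P.
nRT = 1.096 * 8.314 * 545 = 4966.1185
V = 4966.1185 / 61
V = 81.41177869 L, rounded to 4 dp:

81.4118 L


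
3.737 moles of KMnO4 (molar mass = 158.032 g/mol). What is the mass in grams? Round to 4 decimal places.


mass = n * M
mass = 3.737 * 158.032
mass = 590.565584 g, rounded to 4 dp:

590.5656 g


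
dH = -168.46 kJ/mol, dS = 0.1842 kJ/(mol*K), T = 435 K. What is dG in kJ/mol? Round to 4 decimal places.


Gibbs: dG = dH - T*dS (consistent units, dS already in kJ/(mol*K)).
T*dS = 435 * 0.1842 = 80.127
dG = -168.46 - (80.127)
dG = -248.587 kJ/mol, rounded to 4 dp:

-248.5870 kJ/mol


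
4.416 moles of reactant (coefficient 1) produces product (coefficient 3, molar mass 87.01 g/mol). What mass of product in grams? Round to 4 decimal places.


Use the coefficient ratio to convert reactant moles to product moles, then multiply by the product's molar mass.
moles_P = moles_R * (coeff_P / coeff_R) = 4.416 * (3/1) = 13.248
mass_P = moles_P * M_P = 13.248 * 87.01
mass_P = 1152.70848 g, rounded to 4 dp:

1152.7085 g


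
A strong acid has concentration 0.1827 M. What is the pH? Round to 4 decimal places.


A strong acid dissociates completely, so [H+] equals the given concentration.
pH = -log10([H+]) = -log10(0.1827)
pH = 0.73826145, rounded to 4 dp:

0.7383


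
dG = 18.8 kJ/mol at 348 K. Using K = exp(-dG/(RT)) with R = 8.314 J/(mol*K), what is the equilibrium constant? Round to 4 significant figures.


dG is in kJ/mol; multiply by 1000 to match R in J/(mol*K).
RT = 8.314 * 348 = 2893.272 J/mol
exponent = -dG*1000 / (RT) = -(18.8*1000) / 2893.272 = -6.49783359
K = exp(-6.49783359)
K = 0.0015066998, rounded to 4 significant figures:

0.001507


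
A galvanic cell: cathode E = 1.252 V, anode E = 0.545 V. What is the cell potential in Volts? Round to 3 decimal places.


Standard cell potential: E_cell = E_cathode - E_anode.
E_cell = 1.252 - (0.545)
E_cell = 0.707 V, rounded to 3 dp:

0.707 V


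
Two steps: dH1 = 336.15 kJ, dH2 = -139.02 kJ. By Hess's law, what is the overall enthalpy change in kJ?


Hess's law: enthalpy is a state function, so add the step enthalpies.
dH_total = dH1 + dH2 = 336.15 + (-139.02)
dH_total = 197.13 kJ:

197.13 kJ


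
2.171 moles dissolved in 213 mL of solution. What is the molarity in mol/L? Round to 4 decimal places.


Convert volume to liters: V_L = V_mL / 1000.
V_L = 213 / 1000 = 0.213 L
M = n / V_L = 2.171 / 0.213
M = 10.19248826 mol/L, rounded to 4 dp:

10.1925 mol/L


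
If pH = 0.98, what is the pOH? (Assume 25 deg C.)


At 25 deg C, pH + pOH = 14.
pOH = 14 - pH = 14 - 0.98
pOH = 13.02:

13.02


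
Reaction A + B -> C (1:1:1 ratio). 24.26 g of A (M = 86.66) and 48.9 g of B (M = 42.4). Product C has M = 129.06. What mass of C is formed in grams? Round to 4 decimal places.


Find moles of each reactant; the smaller value is the limiting reagent in a 1:1:1 reaction, so moles_C equals moles of the limiter.
n_A = mass_A / M_A = 24.26 / 86.66 = 0.279945 mol
n_B = mass_B / M_B = 48.9 / 42.4 = 1.153302 mol
Limiting reagent: A (smaller), n_limiting = 0.279945 mol
mass_C = n_limiting * M_C = 0.279945 * 129.06
mass_C = 36.1297017 g, rounded to 4 dp:

36.1297 g


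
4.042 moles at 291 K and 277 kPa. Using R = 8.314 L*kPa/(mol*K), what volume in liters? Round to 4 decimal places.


PV = nRT, solve for V = nRT / P.
nRT = 4.042 * 8.314 * 291 = 9779.1097
V = 9779.1097 / 277
V = 35.30364513 L, rounded to 4 dp:

35.3036 L


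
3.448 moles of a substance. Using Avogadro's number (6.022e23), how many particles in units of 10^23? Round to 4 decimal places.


N = n * NA, then divide by 1e23 for the requested units.
N / 1e23 = n * 6.022
N / 1e23 = 3.448 * 6.022
N / 1e23 = 20.763856, rounded to 4 dp:

20.7639


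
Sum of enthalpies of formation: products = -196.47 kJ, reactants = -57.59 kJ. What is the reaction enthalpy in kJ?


dH_rxn = sum(dH_f products) - sum(dH_f reactants)
dH_rxn = -196.47 - (-57.59)
dH_rxn = -138.88 kJ:

-138.88 kJ


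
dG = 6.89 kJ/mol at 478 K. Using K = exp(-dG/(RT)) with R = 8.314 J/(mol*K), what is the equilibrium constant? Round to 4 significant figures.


dG is in kJ/mol; multiply by 1000 to match R in J/(mol*K).
RT = 8.314 * 478 = 3974.092 J/mol
exponent = -dG*1000 / (RT) = -(6.89*1000) / 3974.092 = -1.73372937
K = exp(-1.73372937)
K = 0.17662448, rounded to 4 significant figures:

0.1766


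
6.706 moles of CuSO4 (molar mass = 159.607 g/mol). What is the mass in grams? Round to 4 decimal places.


mass = n * M
mass = 6.706 * 159.607
mass = 1070.324542 g, rounded to 4 dp:

1070.3245 g


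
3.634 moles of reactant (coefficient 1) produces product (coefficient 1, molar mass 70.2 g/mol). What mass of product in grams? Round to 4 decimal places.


Use the coefficient ratio to convert reactant moles to product moles, then multiply by the product's molar mass.
moles_P = moles_R * (coeff_P / coeff_R) = 3.634 * (1/1) = 3.634
mass_P = moles_P * M_P = 3.634 * 70.2
mass_P = 255.1068 g, rounded to 4 dp:

255.1068 g


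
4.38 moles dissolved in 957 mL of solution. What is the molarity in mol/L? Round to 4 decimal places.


Convert volume to liters: V_L = V_mL / 1000.
V_L = 957 / 1000 = 0.957 L
M = n / V_L = 4.38 / 0.957
M = 4.57680251 mol/L, rounded to 4 dp:

4.5768 mol/L


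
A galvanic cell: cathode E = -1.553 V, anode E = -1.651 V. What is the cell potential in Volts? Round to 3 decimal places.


Standard cell potential: E_cell = E_cathode - E_anode.
E_cell = -1.553 - (-1.651)
E_cell = 0.098 V, rounded to 3 dp:

0.098 V


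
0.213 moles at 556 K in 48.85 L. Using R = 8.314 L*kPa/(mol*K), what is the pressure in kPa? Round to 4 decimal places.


PV = nRT, solve for P = nRT / V.
nRT = 0.213 * 8.314 * 556 = 984.6104
P = 984.6104 / 48.85
P = 20.1557912 kPa, rounded to 4 dp:

20.1558 kPa


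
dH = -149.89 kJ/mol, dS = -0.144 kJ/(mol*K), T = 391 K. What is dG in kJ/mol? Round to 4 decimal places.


Gibbs: dG = dH - T*dS (consistent units, dS already in kJ/(mol*K)).
T*dS = 391 * -0.144 = -56.304
dG = -149.89 - (-56.304)
dG = -93.586 kJ/mol, rounded to 4 dp:

-93.5860 kJ/mol


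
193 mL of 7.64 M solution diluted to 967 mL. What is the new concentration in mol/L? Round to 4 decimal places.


Dilution: M1*V1 = M2*V2, solve for M2.
M2 = M1*V1 / V2
M2 = 7.64 * 193 / 967
M2 = 1474.52 / 967
M2 = 1.52483971 mol/L, rounded to 4 dp:

1.5248 mol/L


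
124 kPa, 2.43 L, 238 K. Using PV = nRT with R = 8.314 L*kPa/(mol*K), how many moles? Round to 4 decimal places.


PV = nRT, solve for n = PV / (RT).
PV = 124 * 2.43 = 301.32
RT = 8.314 * 238 = 1978.732
n = 301.32 / 1978.732
n = 0.15227934 mol, rounded to 4 dp:

0.1523 mol


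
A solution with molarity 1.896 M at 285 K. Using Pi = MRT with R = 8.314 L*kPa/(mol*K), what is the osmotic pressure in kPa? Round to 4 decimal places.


Osmotic pressure (van't Hoff): Pi = M*R*T.
RT = 8.314 * 285 = 2369.49
Pi = 1.896 * 2369.49
Pi = 4492.55304 kPa, rounded to 4 dp:

4492.5530 kPa


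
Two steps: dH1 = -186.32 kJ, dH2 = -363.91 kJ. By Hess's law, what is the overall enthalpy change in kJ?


Hess's law: enthalpy is a state function, so add the step enthalpies.
dH_total = dH1 + dH2 = -186.32 + (-363.91)
dH_total = -550.23 kJ:

-550.23 kJ


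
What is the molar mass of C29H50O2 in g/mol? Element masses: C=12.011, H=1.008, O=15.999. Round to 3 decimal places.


M = sum(count * atomic_mass) over atoms.
M = 29*12.011 + 50*1.008 + 2*15.999
M = 348.319 + 50.4 + 31.998
M = 430.717 g/mol, rounded to 3 dp:

430.717 g/mol


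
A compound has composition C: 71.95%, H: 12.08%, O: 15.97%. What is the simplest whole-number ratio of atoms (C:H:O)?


Assume 100 g of compound, divide each mass% by atomic mass to get moles, then normalize by the smallest to get a raw atom ratio.
Moles per 100 g: C: 71.95/12.011 = 5.9903, H: 12.08/1.008 = 11.9841, O: 15.97/15.999 = 0.9982
Raw ratio (divide by min = 0.9982): C: 6.001, H: 12.006, O: 1.0
Multiply by 1 to clear fractions: C: 6.001 ~= 6, H: 12.006 ~= 12, O: 1.0 ~= 1
Reduce by GCD to get the simplest whole-number ratio:

6:12:1


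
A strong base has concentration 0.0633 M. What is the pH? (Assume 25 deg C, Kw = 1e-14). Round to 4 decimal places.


A strong base dissociates completely, so [OH-] equals the given concentration.
pOH = -log10([OH-]) = -log10(0.0633) = 1.198596
pH = 14 - pOH = 14 - 1.198596
pH = 12.801404, rounded to 4 dp:

12.8014


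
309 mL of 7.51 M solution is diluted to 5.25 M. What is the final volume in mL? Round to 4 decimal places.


Dilution: M1*V1 = M2*V2, solve for V2.
V2 = M1*V1 / M2
V2 = 7.51 * 309 / 5.25
V2 = 2320.59 / 5.25
V2 = 442.01714286 mL, rounded to 4 dp:

442.0171 mL


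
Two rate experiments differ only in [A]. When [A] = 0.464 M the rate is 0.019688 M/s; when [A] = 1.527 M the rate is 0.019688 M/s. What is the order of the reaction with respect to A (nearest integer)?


Rate is proportional to [A]^n, so rate2/rate1 = ([A]2/[A]1)^n. Take logs to solve for n.
rate2/rate1 = 0.019688 / 0.019688 = 1.0
[A]2/[A]1 = 1.527 / 0.464 = 3.2909
n = ln(1.0) / ln(3.2909) = 0.0
Nearest integer order:

0


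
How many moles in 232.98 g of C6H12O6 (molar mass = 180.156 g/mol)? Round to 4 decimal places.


n = mass / M
n = 232.98 / 180.156
n = 1.29321255 mol, rounded to 4 dp:

1.2932 mol


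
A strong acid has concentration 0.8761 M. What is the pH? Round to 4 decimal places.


A strong acid dissociates completely, so [H+] equals the given concentration.
pH = -log10([H+]) = -log10(0.8761)
pH = 0.05744632, rounded to 4 dp:

0.0574


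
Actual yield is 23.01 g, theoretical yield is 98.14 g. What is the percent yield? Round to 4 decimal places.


% yield = 100 * actual / theoretical
% yield = 100 * 23.01 / 98.14
% yield = 23.44609741 %, rounded to 4 dp:

23.4461 %


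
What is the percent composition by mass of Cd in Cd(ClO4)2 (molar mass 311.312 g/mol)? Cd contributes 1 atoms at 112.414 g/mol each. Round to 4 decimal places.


pct = 100 * (n_elem * M_elem) / M_total
mass_contribution = 1 * 112.414 = 112.414 g/mol
pct = 100 * 112.414 / 311.312
pct = 36.10975484 %, rounded to 4 dp:

36.1098 %


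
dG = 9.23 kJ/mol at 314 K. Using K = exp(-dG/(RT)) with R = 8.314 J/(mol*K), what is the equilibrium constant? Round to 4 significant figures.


dG is in kJ/mol; multiply by 1000 to match R in J/(mol*K).
RT = 8.314 * 314 = 2610.596 J/mol
exponent = -dG*1000 / (RT) = -(9.23*1000) / 2610.596 = -3.53559111
K = exp(-3.53559111)
K = 0.029141526, rounded to 4 significant figures:

0.02914


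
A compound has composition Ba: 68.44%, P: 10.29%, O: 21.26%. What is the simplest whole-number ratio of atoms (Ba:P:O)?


Assume 100 g of compound, divide each mass% by atomic mass to get moles, then normalize by the smallest to get a raw atom ratio.
Moles per 100 g: Ba: 68.44/137.327 = 0.4984, P: 10.29/30.974 = 0.3322, O: 21.26/15.999 = 1.3288
Raw ratio (divide by min = 0.3322): Ba: 1.5, P: 1.0, O: 4.0
Multiply by 2 to clear fractions: Ba: 3.0 ~= 3, P: 2.0 ~= 2, O: 8.0 ~= 8
Reduce by GCD to get the simplest whole-number ratio:

3:2:8


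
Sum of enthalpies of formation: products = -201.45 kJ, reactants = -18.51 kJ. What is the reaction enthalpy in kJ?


dH_rxn = sum(dH_f products) - sum(dH_f reactants)
dH_rxn = -201.45 - (-18.51)
dH_rxn = -182.94 kJ:

-182.94 kJ


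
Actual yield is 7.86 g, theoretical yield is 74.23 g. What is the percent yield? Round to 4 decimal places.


% yield = 100 * actual / theoretical
% yield = 100 * 7.86 / 74.23
% yield = 10.58871076 %, rounded to 4 dp:

10.5887 %


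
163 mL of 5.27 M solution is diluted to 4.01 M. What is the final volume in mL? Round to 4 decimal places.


Dilution: M1*V1 = M2*V2, solve for V2.
V2 = M1*V1 / M2
V2 = 5.27 * 163 / 4.01
V2 = 859.01 / 4.01
V2 = 214.21695761 mL, rounded to 4 dp:

214.2170 mL


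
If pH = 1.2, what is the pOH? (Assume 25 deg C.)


At 25 deg C, pH + pOH = 14.
pOH = 14 - pH = 14 - 1.2
pOH = 12.8:

12.80


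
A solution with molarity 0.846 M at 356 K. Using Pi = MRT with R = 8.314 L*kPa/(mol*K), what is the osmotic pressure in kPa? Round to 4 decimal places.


Osmotic pressure (van't Hoff): Pi = M*R*T.
RT = 8.314 * 356 = 2959.784
Pi = 0.846 * 2959.784
Pi = 2503.977264 kPa, rounded to 4 dp:

2503.9773 kPa


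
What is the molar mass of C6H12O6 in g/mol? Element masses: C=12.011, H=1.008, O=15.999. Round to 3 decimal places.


M = sum(count * atomic_mass) over atoms.
M = 6*12.011 + 12*1.008 + 6*15.999
M = 72.066 + 12.096 + 95.994
M = 180.156 g/mol, rounded to 3 dp:

180.156 g/mol


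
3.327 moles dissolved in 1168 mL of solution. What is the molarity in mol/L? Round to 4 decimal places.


Convert volume to liters: V_L = V_mL / 1000.
V_L = 1168 / 1000 = 1.168 L
M = n / V_L = 3.327 / 1.168
M = 2.8484589 mol/L, rounded to 4 dp:

2.8485 mol/L


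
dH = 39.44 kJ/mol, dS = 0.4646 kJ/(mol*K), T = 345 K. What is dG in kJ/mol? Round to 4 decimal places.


Gibbs: dG = dH - T*dS (consistent units, dS already in kJ/(mol*K)).
T*dS = 345 * 0.4646 = 160.287
dG = 39.44 - (160.287)
dG = -120.847 kJ/mol, rounded to 4 dp:

-120.8470 kJ/mol


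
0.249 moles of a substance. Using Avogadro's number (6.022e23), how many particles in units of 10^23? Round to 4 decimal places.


N = n * NA, then divide by 1e23 for the requested units.
N / 1e23 = n * 6.022
N / 1e23 = 0.249 * 6.022
N / 1e23 = 1.499478, rounded to 4 dp:

1.4995


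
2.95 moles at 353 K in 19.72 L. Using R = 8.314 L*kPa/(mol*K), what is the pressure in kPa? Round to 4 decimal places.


PV = nRT, solve for P = nRT / V.
nRT = 2.95 * 8.314 * 353 = 8657.7839
P = 8657.7839 / 19.72
P = 439.03569473 kPa, rounded to 4 dp:

439.0357 kPa


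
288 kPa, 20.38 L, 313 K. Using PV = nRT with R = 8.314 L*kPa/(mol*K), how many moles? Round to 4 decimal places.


PV = nRT, solve for n = PV / (RT).
PV = 288 * 20.38 = 5869.44
RT = 8.314 * 313 = 2602.282
n = 5869.44 / 2602.282
n = 2.25549729 mol, rounded to 4 dp:

2.2555 mol


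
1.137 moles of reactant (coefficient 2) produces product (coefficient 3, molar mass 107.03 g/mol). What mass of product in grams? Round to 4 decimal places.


Use the coefficient ratio to convert reactant moles to product moles, then multiply by the product's molar mass.
moles_P = moles_R * (coeff_P / coeff_R) = 1.137 * (3/2) = 1.7055
mass_P = moles_P * M_P = 1.7055 * 107.03
mass_P = 182.539665 g, rounded to 4 dp:

182.5397 g


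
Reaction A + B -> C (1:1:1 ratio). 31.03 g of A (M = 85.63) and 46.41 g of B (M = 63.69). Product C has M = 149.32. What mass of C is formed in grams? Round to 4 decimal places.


Find moles of each reactant; the smaller value is the limiting reagent in a 1:1:1 reaction, so moles_C equals moles of the limiter.
n_A = mass_A / M_A = 31.03 / 85.63 = 0.362373 mol
n_B = mass_B / M_B = 46.41 / 63.69 = 0.728686 mol
Limiting reagent: A (smaller), n_limiting = 0.362373 mol
mass_C = n_limiting * M_C = 0.362373 * 149.32
mass_C = 54.10953636 g, rounded to 4 dp:

54.1095 g


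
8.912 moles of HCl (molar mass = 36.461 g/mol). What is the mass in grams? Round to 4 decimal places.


mass = n * M
mass = 8.912 * 36.461
mass = 324.940432 g, rounded to 4 dp:

324.9404 g


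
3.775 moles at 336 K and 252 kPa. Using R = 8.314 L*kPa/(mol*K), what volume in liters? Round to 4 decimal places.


PV = nRT, solve for V = nRT / P.
nRT = 3.775 * 8.314 * 336 = 10545.4776
V = 10545.4776 / 252
V = 41.84713333 L, rounded to 4 dp:

41.8471 L


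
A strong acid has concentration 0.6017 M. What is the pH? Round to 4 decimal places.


A strong acid dissociates completely, so [H+] equals the given concentration.
pH = -log10([H+]) = -log10(0.6017)
pH = 0.22061999, rounded to 4 dp:

0.2206


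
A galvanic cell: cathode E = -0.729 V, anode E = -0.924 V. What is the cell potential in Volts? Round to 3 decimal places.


Standard cell potential: E_cell = E_cathode - E_anode.
E_cell = -0.729 - (-0.924)
E_cell = 0.195 V, rounded to 3 dp:

0.195 V


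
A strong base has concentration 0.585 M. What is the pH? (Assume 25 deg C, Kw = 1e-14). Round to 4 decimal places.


A strong base dissociates completely, so [OH-] equals the given concentration.
pOH = -log10([OH-]) = -log10(0.585) = 0.232844
pH = 14 - pOH = 14 - 0.232844
pH = 13.767156, rounded to 4 dp:

13.7672


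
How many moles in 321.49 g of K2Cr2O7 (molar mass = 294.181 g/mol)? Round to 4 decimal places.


n = mass / M
n = 321.49 / 294.181
n = 1.0928306 mol, rounded to 4 dp:

1.0928 mol


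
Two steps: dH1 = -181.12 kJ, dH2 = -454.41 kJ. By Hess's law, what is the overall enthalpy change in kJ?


Hess's law: enthalpy is a state function, so add the step enthalpies.
dH_total = dH1 + dH2 = -181.12 + (-454.41)
dH_total = -635.53 kJ:

-635.53 kJ


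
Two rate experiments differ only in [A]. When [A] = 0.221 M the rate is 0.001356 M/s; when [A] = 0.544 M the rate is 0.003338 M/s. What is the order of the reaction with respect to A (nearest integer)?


Rate is proportional to [A]^n, so rate2/rate1 = ([A]2/[A]1)^n. Take logs to solve for n.
rate2/rate1 = 0.003338 / 0.001356 = 2.4617
[A]2/[A]1 = 0.544 / 0.221 = 2.4615
n = ln(2.4617) / ln(2.4615) = 1.0
Nearest integer order:

1


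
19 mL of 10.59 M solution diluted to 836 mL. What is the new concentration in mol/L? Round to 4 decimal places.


Dilution: M1*V1 = M2*V2, solve for M2.
M2 = M1*V1 / V2
M2 = 10.59 * 19 / 836
M2 = 201.21 / 836
M2 = 0.24068182 mol/L, rounded to 4 dp:

0.2407 mol/L


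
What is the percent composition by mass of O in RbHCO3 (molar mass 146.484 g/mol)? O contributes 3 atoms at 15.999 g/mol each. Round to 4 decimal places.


pct = 100 * (n_elem * M_elem) / M_total
mass_contribution = 3 * 15.999 = 47.997 g/mol
pct = 100 * 47.997 / 146.484
pct = 32.76603588 %, rounded to 4 dp:

32.7660 %


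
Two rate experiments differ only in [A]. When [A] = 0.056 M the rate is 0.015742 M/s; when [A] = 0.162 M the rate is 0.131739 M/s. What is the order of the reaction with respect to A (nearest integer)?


Rate is proportional to [A]^n, so rate2/rate1 = ([A]2/[A]1)^n. Take logs to solve for n.
rate2/rate1 = 0.131739 / 0.015742 = 8.3686
[A]2/[A]1 = 0.162 / 0.056 = 2.8929
n = ln(8.3686) / ln(2.8929) = 2.0
Nearest integer order:

2
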